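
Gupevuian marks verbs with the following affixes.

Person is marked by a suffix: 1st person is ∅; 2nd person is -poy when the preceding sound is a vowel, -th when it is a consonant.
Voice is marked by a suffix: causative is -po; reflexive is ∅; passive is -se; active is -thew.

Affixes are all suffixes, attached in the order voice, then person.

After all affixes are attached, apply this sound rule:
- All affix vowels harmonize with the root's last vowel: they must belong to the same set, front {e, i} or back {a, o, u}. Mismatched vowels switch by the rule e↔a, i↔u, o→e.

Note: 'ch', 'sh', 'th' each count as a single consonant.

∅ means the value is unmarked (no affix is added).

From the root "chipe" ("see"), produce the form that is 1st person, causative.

Attach voice causative -po → chipepo.
person = 1st person: zero marking, form stays chipepo.
Apply vowel harmony: chipepo → chipepe.

chipepe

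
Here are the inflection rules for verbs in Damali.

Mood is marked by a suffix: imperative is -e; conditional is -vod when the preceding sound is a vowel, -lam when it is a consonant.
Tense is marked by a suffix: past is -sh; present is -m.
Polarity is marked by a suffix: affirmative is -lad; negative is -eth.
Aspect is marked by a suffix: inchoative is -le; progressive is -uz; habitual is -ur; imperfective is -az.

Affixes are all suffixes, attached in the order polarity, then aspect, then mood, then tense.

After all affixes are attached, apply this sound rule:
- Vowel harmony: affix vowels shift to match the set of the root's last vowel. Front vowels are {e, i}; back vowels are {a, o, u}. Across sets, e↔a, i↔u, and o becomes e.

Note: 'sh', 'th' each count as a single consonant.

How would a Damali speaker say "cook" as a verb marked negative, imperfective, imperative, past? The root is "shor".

Attach polarity negative -eth → shoreth.
Attach aspect imperfective -az → shorethaz.
Attach mood imperative -e → shorethaze.
Attach tense past -sh → shorethazesh.
Apply vowel harmony: shorethazesh → shorathazash.

shorathazash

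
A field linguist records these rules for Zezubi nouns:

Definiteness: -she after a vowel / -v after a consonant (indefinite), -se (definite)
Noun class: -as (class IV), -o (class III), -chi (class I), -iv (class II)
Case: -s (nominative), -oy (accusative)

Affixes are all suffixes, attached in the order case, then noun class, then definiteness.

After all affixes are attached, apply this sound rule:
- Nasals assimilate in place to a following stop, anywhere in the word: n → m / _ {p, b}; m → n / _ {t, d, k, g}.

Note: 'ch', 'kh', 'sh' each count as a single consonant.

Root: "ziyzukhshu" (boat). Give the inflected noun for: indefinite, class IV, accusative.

ziyzukhshuoyasv

Attach case accusative -oy → ziyzukhshuoy.
Attach noun class class IV -as → ziyzukhshuoyas.
Attach definiteness indefinite -v (after consonant 's') → ziyzukhshuoyasv.
Nasal assimilation: no change.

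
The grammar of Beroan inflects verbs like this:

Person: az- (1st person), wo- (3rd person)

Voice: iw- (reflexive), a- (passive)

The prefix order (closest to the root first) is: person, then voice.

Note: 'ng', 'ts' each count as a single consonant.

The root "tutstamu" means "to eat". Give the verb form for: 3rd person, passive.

Attach person 3rd person wo- → wotutstamu.
Attach voice passive a- → awotutstamu.

awotutstamu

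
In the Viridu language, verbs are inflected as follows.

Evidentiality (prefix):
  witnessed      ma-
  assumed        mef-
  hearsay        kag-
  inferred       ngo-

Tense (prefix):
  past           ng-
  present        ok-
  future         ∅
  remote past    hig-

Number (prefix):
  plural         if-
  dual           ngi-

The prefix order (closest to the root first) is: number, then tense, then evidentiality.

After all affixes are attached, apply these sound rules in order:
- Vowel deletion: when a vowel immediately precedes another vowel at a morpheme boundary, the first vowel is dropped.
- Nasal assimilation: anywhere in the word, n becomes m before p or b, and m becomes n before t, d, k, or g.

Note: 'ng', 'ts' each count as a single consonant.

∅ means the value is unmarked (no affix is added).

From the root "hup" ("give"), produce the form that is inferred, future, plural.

ngifhup

Attach number plural if- → ifhup.
tense = future: zero marking, form stays ifhup.
Attach evidentiality inferred ngo- → ngoifhup.
Apply vowel deletion: ngoifhup → ngifhup.
Nasal assimilation: no change.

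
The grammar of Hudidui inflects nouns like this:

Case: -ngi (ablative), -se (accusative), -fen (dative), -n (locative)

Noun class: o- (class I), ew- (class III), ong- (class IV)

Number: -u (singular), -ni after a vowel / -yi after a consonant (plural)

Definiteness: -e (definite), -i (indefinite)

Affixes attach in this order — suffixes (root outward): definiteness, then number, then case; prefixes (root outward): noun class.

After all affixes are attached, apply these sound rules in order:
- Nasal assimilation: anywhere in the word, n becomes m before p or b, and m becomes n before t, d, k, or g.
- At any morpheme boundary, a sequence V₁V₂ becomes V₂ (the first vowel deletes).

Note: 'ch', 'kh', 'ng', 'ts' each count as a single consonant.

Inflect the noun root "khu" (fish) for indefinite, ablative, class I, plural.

Attach definiteness indefinite -i → khui.
Attach number plural -ni (after vowel 'i') → khuini.
Attach case ablative -ngi → khuiningi.
Attach noun class class I o- → okhuiningi.
Nasal assimilation: no change.
Apply vowel deletion: okhuiningi → okhiningi.

okhiningi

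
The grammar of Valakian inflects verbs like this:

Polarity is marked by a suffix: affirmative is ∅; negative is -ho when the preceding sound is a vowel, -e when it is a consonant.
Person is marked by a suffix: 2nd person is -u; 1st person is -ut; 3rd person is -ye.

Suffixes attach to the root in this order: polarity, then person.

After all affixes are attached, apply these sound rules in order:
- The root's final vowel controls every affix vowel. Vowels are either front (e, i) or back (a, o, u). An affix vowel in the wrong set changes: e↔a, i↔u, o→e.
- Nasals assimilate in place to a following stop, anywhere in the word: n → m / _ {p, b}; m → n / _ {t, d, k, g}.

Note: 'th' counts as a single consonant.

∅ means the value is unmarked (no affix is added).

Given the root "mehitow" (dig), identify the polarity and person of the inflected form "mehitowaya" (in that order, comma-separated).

negative, 3rd person

Segment: mehitow-e-ye.
polarity: -ho/e → negative.
person: -ye → 3rd person.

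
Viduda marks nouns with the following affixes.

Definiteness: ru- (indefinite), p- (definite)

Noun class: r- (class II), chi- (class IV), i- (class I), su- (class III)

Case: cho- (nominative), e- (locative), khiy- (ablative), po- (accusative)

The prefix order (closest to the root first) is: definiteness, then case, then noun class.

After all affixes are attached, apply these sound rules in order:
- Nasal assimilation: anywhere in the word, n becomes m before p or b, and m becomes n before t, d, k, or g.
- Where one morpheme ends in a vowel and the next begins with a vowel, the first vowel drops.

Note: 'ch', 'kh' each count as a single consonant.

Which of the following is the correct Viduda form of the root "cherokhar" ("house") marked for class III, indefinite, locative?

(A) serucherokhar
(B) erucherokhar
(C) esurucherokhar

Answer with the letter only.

A

Attach definiteness indefinite ru- → rucherokhar.
Attach case locative e- → erucherokhar.
Attach noun class class III su- → suerucherokhar.
Nasal assimilation: no change.
Apply vowel deletion: suerucherokhar → serucherokhar.
So the correct form is serucherokhar, option (A).
(B) erucherokhar is wrong: it uses class I instead of class III for noun class.
(C) esurucherokhar is wrong: it has the affixes in the wrong order.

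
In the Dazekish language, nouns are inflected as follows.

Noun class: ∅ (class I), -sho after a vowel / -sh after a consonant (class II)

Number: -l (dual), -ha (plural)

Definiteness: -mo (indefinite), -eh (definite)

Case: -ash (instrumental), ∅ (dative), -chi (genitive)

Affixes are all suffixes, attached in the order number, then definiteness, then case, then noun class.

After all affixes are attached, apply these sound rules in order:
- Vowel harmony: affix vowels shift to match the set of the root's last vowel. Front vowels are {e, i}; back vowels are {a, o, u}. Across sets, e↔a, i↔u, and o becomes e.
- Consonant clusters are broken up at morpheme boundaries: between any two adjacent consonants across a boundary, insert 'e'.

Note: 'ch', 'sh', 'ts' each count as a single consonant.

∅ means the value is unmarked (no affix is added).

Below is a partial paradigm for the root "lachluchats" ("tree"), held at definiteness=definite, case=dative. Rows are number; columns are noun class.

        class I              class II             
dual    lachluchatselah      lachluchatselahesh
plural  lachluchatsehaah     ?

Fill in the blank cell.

Attach number plural -ha → lachluchatsha.
Attach definiteness definite -eh → lachluchatshaeh.
case = dative: zero marking, form stays lachluchatshaeh.
Attach noun class class II -sh (after consonant 'h') → lachluchatshaehsh.
Apply vowel harmony: lachluchatshaehsh → lachluchatshaahsh.
Apply epenthesis: lachluchatshaahsh → lachluchatsehaahesh.

lachluchatsehaahesh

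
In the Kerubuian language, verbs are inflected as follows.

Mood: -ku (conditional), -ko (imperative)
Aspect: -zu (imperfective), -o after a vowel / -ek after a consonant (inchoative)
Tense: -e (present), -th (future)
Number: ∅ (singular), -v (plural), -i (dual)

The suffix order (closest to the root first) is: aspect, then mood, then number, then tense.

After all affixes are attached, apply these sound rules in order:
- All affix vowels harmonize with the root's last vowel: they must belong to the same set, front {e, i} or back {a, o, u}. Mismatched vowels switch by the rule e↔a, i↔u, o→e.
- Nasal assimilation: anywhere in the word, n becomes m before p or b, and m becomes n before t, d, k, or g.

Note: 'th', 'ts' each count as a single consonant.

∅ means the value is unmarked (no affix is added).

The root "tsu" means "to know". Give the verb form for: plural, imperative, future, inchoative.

Attach aspect inchoative -o (after vowel 'u') → tsuo.
Attach mood imperative -ko → tsuoko.
Attach number plural -v → tsuokov.
Attach tense future -th → tsuokovth.
Vowel harmony: no change.
Nasal assimilation: no change.

tsuokovth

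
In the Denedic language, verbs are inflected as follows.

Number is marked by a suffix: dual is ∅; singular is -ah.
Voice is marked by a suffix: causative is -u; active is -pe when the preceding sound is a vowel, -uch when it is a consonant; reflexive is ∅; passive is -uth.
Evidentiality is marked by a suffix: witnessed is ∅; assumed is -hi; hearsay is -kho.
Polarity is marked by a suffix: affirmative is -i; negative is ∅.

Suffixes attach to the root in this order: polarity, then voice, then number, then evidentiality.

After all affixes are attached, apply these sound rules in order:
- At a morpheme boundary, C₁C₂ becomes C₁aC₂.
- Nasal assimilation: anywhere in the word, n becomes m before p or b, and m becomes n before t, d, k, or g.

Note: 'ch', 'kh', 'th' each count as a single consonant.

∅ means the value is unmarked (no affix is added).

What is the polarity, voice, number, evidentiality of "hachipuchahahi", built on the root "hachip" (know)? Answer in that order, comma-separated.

negative, active, singular, assumed

Segment: hachip-uch-ah-hi.
polarity: ∅ → negative.
voice: -pe/uch → active.
number: -ah → singular.
evidentiality: -hi → assumed.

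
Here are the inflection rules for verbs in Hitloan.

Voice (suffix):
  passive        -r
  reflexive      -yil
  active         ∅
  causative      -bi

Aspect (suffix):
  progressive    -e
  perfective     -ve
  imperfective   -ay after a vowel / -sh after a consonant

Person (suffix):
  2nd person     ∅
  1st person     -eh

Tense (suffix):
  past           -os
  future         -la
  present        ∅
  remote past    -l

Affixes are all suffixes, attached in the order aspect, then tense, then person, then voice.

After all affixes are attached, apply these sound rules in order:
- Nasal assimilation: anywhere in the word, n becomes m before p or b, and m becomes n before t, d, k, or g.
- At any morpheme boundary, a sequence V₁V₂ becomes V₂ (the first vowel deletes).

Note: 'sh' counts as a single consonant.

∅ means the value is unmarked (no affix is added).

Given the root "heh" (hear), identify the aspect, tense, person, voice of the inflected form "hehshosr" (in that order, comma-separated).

imperfective, past, 2nd person, passive

Segment: heh-sh-os-r.
aspect: -ay/sh → imperfective.
tense: -os → past.
person: ∅ → 2nd person.
voice: -r → passive.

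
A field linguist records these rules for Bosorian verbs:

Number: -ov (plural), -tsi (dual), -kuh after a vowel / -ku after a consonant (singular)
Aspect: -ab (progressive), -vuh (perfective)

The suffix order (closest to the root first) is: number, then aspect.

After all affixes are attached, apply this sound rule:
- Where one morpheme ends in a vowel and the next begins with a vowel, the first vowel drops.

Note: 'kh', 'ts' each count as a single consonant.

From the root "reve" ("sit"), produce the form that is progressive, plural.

revovab

Attach number plural -ov → reveov.
Attach aspect progressive -ab → reveovab.
Apply vowel deletion: reveovab → revovab.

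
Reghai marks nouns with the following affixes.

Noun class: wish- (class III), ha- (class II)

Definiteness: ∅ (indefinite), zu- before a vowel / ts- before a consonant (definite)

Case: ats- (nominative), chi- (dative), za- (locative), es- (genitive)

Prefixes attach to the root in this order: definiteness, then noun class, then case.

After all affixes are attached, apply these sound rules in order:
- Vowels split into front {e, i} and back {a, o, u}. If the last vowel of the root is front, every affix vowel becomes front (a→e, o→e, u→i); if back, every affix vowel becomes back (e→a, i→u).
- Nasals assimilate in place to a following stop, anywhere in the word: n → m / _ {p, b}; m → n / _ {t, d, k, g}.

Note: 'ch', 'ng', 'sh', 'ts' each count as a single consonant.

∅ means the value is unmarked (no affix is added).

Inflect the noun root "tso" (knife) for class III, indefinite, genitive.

definiteness = indefinite: zero marking, form stays tso.
Attach noun class class III wish- → wishtso.
Attach case genitive es- → eswishtso.
Apply vowel harmony: eswishtso → aswushtso.
Nasal assimilation: no change.

aswushtso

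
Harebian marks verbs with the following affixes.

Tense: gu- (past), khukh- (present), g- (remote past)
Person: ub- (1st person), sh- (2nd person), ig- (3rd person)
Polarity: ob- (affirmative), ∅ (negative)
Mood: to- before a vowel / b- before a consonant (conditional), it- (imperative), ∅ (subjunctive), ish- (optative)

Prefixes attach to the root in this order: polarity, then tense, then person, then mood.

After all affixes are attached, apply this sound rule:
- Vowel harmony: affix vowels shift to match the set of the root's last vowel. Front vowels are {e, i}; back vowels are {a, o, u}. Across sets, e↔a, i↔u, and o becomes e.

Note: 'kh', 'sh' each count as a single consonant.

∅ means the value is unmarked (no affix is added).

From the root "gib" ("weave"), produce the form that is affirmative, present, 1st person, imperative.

Attach polarity affirmative ob- → obgib.
Attach tense present khukh- → khukhobgib.
Attach person 1st person ub- → ubkhukhobgib.
Attach mood imperative it- → itubkhukhobgib.
Apply vowel harmony: itubkhukhobgib → itibkhikhebgib.

itibkhikhebgib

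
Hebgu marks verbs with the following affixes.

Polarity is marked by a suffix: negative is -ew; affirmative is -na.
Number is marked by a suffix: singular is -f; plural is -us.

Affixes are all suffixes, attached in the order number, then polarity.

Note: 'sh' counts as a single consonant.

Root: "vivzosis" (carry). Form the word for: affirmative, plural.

Attach number plural -us → vivzosisus.
Attach polarity affirmative -na → vivzosisusna.

vivzosisusna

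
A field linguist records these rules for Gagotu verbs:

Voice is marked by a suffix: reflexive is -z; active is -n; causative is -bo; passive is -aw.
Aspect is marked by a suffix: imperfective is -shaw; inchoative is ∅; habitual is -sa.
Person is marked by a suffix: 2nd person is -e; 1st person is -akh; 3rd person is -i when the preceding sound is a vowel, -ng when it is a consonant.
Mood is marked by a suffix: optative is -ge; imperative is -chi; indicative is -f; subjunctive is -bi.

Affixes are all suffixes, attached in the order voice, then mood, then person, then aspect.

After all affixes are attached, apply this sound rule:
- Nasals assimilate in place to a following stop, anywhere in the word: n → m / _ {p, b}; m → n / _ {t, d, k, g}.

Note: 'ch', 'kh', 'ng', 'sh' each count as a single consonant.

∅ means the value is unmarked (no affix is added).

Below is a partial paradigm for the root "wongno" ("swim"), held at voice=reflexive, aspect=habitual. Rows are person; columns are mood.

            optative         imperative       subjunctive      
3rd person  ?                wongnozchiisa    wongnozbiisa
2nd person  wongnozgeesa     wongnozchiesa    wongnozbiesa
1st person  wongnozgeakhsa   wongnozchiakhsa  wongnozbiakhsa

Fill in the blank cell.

Attach voice reflexive -z → wongnoz.
Attach mood optative -ge → wongnozge.
Attach person 3rd person -i (after vowel 'e') → wongnozgei.
Attach aspect habitual -sa → wongnozgeisa.
Nasal assimilation: no change.

wongnozgeisa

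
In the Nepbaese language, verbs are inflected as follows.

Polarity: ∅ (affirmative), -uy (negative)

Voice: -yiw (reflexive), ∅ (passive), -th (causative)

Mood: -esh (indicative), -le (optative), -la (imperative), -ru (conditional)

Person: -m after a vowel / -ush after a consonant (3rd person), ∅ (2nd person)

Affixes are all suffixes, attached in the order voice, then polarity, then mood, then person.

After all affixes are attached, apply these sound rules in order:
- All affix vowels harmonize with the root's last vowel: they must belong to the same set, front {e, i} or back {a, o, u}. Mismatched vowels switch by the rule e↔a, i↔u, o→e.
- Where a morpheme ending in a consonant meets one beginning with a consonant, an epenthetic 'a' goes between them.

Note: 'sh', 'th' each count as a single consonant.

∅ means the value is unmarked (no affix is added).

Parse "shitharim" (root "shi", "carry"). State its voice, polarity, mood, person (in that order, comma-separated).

causative, affirmative, conditional, 3rd person

Segment: shi-th-ru-m.
voice: -th → causative.
polarity: ∅ → affirmative.
mood: -ru → conditional.
person: -m/ush → 3rd person.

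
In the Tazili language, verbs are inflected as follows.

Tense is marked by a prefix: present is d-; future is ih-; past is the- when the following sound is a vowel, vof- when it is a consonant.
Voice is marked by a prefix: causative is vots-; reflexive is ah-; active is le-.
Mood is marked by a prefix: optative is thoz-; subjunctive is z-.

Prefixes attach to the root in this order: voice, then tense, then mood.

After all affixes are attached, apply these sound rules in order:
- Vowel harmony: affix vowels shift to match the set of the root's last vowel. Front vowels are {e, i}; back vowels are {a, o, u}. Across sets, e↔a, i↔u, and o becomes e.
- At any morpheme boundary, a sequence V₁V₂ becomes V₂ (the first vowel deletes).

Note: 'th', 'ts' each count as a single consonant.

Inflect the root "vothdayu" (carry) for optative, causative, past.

Attach voice causative vots- → votsvothdayu.
Attach tense past vof- (before consonant 'v') → vofvotsvothdayu.
Attach mood optative thoz- → thozvofvotsvothdayu.
Vowel harmony: no change.
Vowel deletion: no change.

thozvofvotsvothdayu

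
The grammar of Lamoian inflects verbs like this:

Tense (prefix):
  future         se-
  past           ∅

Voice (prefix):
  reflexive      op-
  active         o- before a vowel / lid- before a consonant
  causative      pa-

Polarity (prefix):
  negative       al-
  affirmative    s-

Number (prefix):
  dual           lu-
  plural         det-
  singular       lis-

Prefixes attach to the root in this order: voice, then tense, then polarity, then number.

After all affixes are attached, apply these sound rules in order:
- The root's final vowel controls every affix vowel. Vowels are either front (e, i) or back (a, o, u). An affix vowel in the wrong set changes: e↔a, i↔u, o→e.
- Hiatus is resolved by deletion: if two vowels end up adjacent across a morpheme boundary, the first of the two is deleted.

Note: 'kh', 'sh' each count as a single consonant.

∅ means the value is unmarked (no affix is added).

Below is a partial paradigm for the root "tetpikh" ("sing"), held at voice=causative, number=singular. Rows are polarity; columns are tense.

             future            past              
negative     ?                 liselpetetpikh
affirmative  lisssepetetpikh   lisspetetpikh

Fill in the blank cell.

liselsepetetpikh

Attach voice causative pa- → patetpikh.
Attach tense future se- → sepatetpikh.
Attach polarity negative al- → alsepatetpikh.
Attach number singular lis- → lisalsepatetpikh.
Apply vowel harmony: lisalsepatetpikh → liselsepetetpikh.
Vowel deletion: no change.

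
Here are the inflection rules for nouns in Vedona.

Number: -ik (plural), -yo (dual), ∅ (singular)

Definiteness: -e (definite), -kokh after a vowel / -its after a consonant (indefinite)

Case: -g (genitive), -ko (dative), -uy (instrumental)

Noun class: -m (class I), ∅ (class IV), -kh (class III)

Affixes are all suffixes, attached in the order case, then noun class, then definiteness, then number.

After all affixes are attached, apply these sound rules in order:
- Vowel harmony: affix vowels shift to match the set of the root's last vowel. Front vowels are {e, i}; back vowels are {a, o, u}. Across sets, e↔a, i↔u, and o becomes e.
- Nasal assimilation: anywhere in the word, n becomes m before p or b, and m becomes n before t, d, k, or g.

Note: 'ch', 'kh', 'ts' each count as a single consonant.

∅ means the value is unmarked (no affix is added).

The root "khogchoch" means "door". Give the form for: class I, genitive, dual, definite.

Attach case genitive -g → khogchochg.
Attach noun class class I -m → khogchochgm.
Attach definiteness definite -e → khogchochgme.
Attach number dual -yo → khogchochgmeyo.
Apply vowel harmony: khogchochgmeyo → khogchochgmayo.
Nasal assimilation: no change.

khogchochgmayo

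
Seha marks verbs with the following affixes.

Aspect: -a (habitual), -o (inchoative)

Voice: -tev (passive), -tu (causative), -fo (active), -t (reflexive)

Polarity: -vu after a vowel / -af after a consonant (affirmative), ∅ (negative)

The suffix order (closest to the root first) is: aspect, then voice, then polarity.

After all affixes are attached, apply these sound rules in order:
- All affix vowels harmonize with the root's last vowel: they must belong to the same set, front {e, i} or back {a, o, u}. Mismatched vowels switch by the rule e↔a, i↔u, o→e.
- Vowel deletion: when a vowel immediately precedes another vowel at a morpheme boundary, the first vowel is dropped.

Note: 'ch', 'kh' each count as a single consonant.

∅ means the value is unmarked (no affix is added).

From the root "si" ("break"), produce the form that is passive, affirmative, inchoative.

Attach aspect inchoative -o → sio.
Attach voice passive -tev → siotev.
Attach polarity affirmative -af (after consonant 'v') → siotevaf.
Apply vowel harmony: siotevaf → sietevef.
Apply vowel deletion: sietevef → setevef.

setevef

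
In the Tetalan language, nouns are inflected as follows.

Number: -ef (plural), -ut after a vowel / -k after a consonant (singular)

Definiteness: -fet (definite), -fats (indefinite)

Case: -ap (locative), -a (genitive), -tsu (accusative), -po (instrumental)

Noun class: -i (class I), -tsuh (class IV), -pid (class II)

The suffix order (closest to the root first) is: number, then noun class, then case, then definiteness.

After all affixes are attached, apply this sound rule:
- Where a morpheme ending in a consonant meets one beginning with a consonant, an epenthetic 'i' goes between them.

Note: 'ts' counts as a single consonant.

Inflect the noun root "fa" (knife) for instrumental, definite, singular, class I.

fautipofet

Attach number singular -ut (after vowel 'a') → faut.
Attach noun class class I -i → fauti.
Attach case instrumental -po → fautipo.
Attach definiteness definite -fet → fautipofet.
Epenthesis: no change.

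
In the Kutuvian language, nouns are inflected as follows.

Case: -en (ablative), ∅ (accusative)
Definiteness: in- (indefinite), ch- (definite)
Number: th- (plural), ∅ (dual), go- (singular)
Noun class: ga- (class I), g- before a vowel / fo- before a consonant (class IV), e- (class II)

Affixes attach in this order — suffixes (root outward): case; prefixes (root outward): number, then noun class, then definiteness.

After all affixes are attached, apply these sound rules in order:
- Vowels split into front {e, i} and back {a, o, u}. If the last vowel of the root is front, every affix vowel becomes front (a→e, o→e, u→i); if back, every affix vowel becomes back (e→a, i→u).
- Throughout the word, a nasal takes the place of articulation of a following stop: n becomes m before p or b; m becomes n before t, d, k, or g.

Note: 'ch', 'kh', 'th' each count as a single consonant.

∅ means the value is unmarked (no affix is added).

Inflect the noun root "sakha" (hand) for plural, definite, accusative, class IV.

chfothsakha

Attach number plural th- → thsakha.
Attach noun class class IV fo- (before consonant 'th') → fothsakha.
Attach definiteness definite ch- → chfothsakha.
case = accusative: zero marking, form stays chfothsakha.
Vowel harmony: no change.
Nasal assimilation: no change.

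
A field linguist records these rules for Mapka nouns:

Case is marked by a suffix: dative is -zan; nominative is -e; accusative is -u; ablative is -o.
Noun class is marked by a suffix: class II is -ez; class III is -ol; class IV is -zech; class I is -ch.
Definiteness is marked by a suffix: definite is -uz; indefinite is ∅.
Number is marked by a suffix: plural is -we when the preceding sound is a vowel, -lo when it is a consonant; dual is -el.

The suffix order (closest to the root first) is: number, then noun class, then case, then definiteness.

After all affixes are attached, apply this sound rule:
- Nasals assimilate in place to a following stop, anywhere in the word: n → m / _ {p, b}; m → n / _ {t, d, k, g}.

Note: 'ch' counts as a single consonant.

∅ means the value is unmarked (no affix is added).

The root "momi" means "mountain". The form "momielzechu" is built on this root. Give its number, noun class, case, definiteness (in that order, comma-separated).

Segment: momi-el-zech-u.
number: -el → dual.
noun class: -zech → class IV.
case: -u → accusative.
definiteness: ∅ → indefinite.

dual, class IV, accusative, indefinite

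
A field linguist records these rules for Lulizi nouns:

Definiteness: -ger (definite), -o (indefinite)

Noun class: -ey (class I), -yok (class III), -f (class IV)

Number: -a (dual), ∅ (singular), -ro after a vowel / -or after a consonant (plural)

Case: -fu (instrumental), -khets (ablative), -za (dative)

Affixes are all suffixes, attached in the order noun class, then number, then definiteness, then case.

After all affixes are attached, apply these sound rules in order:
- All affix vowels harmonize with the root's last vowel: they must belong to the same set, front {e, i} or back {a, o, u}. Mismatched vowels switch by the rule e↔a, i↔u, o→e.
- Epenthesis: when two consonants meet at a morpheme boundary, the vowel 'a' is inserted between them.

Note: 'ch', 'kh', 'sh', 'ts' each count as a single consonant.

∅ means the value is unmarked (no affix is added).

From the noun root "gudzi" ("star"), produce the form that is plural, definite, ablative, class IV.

gudziferagerakhets

Attach noun class class IV -f → gudzif.
Attach number plural -or (after consonant 'f') → gudzifor.
Attach definiteness definite -ger → gudziforger.
Attach case ablative -khets → gudziforgerkhets.
Apply vowel harmony: gudziforgerkhets → gudzifergerkhets.
Apply epenthesis: gudzifergerkhets → gudziferagerakhets.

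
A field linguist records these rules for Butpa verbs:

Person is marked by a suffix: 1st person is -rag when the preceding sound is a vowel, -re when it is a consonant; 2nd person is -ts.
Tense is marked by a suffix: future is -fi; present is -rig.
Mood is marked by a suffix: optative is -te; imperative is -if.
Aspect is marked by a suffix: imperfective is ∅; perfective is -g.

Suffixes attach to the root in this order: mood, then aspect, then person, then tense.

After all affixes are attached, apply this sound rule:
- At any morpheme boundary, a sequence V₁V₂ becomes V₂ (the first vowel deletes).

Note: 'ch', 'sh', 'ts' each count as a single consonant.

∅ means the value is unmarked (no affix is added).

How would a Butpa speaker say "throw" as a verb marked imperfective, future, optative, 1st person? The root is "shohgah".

Attach mood optative -te → shohgahte.
aspect = imperfective: zero marking, form stays shohgahte.
Attach person 1st person -rag (after vowel 'e') → shohgahterag.
Attach tense future -fi → shohgahteragfi.
Vowel deletion: no change.

shohgahteragfi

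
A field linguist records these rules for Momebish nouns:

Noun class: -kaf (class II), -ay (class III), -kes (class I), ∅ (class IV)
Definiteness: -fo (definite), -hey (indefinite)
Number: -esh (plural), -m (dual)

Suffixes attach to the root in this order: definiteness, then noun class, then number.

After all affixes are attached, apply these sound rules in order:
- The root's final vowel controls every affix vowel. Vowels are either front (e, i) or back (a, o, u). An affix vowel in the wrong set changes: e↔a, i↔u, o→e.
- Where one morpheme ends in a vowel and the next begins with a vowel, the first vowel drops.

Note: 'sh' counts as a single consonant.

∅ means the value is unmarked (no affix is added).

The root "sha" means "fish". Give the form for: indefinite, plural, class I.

Attach definiteness indefinite -hey → shahey.
Attach noun class class I -kes → shaheykes.
Attach number plural -esh → shaheykesesh.
Apply vowel harmony: shaheykesesh → shahaykasash.
Vowel deletion: no change.

shahaykasash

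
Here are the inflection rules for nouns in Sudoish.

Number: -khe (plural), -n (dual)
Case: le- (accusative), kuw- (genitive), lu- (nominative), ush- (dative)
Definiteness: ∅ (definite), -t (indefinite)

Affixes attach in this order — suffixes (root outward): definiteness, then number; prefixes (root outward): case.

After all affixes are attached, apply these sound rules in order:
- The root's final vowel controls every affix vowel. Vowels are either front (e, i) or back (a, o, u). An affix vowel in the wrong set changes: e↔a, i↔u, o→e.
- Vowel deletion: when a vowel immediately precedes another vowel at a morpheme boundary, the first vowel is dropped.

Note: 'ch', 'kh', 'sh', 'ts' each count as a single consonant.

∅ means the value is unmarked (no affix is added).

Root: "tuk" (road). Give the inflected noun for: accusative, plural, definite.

definiteness = definite: zero marking, form stays tuk.
Attach case accusative le- → letuk.
Attach number plural -khe → letukkhe.
Apply vowel harmony: letukkhe → latukkha.
Vowel deletion: no change.

latukkha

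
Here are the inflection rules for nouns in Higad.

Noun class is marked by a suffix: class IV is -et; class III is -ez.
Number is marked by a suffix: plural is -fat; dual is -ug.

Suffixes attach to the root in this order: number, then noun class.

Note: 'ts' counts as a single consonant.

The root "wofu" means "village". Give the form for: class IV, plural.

Attach number plural -fat → wofufat.
Attach noun class class IV -et → wofufatet.

wofufatet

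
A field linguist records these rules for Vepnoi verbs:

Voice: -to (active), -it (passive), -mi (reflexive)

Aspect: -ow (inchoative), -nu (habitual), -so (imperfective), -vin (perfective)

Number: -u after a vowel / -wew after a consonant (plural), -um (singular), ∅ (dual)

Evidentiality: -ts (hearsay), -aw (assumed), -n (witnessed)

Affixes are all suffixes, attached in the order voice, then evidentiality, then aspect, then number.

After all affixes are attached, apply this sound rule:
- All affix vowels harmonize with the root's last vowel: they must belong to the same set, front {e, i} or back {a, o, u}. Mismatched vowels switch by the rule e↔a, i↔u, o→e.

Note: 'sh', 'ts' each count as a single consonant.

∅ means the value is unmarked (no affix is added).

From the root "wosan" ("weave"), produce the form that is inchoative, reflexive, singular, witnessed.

wosanmunowum

Attach voice reflexive -mi → wosanmi.
Attach evidentiality witnessed -n → wosanmin.
Attach aspect inchoative -ow → wosanminow.
Attach number singular -um → wosanminowum.
Apply vowel harmony: wosanminowum → wosanmunowum.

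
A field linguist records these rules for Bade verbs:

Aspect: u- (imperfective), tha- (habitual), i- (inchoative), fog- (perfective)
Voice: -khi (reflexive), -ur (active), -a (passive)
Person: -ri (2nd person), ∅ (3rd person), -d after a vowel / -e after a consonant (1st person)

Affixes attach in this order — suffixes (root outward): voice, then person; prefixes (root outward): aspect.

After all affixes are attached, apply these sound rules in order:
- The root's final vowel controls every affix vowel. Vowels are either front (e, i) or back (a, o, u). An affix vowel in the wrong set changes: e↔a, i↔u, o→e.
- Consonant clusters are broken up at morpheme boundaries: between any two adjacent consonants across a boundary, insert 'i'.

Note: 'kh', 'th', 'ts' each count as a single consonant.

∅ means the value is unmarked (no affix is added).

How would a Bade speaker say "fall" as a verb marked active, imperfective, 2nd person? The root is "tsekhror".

Attach voice active -ur → tsekhrorur.
Attach aspect imperfective u- → utsekhrorur.
Attach person 2nd person -ri → utsekhrorurri.
Apply vowel harmony: utsekhrorurri → utsekhrorurru.
Apply epenthesis: utsekhrorurru → utsekhroruriru.

utsekhroruriru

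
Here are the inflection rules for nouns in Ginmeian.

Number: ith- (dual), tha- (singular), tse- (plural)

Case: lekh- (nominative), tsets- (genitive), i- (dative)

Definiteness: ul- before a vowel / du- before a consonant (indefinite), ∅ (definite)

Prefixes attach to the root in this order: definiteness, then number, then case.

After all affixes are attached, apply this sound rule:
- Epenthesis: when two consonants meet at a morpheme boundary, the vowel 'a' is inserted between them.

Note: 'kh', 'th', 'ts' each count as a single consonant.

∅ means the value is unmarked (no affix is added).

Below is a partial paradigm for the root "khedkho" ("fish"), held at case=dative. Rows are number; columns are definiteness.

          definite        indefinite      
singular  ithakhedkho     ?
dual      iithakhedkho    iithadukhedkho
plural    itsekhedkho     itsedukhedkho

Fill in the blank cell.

ithadukhedkho

Attach definiteness indefinite du- (before consonant 'kh') → dukhedkho.
Attach number singular tha- → thadukhedkho.
Attach case dative i- → ithadukhedkho.
Epenthesis: no change.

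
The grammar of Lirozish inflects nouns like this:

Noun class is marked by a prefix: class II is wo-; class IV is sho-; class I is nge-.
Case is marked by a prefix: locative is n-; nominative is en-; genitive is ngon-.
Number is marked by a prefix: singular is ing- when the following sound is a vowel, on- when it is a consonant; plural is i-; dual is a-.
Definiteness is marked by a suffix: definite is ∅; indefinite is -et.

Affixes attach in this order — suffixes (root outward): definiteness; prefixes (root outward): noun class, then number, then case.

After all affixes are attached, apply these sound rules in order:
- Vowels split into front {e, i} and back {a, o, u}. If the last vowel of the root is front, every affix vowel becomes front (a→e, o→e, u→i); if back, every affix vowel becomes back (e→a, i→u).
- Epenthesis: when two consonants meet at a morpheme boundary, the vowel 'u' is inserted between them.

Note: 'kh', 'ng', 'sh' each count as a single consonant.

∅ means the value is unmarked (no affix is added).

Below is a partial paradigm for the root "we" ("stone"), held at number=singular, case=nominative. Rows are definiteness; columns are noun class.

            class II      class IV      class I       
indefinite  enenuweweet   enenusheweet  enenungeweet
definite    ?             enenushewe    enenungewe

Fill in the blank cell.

definiteness = definite: zero marking, form stays we.
Attach noun class class II wo- → wowe.
Attach number singular on- (before consonant 'w') → onwowe.
Attach case nominative en- → enonwowe.
Apply vowel harmony: enonwowe → enenwewe.
Apply epenthesis: enenwewe → enenuwewe.

enenuwewe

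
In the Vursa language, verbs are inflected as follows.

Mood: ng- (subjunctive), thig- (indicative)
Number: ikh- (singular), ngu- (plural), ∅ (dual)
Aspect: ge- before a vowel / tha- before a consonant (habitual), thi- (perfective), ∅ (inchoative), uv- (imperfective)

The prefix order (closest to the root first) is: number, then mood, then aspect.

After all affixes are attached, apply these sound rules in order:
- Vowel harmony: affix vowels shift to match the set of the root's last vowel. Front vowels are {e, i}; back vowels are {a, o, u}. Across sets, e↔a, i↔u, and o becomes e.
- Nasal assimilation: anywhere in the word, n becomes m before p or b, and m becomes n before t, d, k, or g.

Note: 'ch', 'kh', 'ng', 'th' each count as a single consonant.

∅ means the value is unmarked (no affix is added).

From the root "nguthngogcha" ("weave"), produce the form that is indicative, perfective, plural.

Attach number plural ngu- → ngunguthngogcha.
Attach mood indicative thig- → thigngunguthngogcha.
Attach aspect perfective thi- → thithigngunguthngogcha.
Apply vowel harmony: thithigngunguthngogcha → thuthugngunguthngogcha.
Nasal assimilation: no change.

thuthugngunguthngogcha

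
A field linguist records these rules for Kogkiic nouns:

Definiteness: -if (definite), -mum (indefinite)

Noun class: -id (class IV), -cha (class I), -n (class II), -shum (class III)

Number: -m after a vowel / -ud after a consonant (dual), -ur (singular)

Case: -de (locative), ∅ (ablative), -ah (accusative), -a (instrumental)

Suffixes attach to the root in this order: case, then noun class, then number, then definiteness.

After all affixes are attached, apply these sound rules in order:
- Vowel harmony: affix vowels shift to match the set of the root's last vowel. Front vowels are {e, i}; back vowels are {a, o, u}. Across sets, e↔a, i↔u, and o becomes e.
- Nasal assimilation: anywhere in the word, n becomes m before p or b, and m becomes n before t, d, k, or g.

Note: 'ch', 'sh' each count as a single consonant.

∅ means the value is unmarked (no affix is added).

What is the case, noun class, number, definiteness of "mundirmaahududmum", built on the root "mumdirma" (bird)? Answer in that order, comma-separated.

Segment: mumdirma-ah-id-ud-mum.
case: -ah → accusative.
noun class: -id → class IV.
number: -m/ud → dual.
definiteness: -mum → indefinite.

accusative, class IV, dual, indefinite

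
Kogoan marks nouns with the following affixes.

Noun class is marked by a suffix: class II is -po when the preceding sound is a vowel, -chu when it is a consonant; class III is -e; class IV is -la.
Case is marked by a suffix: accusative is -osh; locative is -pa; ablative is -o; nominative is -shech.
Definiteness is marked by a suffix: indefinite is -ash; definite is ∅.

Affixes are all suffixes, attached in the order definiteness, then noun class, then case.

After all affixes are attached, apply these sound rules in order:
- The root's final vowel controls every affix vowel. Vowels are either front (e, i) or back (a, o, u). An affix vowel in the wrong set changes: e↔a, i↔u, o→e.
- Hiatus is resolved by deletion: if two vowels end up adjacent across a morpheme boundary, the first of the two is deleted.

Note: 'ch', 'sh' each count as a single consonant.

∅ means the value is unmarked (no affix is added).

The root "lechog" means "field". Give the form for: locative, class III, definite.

lechogapa

definiteness = definite: zero marking, form stays lechog.
Attach noun class class III -e → lechoge.
Attach case locative -pa → lechogepa.
Apply vowel harmony: lechogepa → lechogapa.
Vowel deletion: no change.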